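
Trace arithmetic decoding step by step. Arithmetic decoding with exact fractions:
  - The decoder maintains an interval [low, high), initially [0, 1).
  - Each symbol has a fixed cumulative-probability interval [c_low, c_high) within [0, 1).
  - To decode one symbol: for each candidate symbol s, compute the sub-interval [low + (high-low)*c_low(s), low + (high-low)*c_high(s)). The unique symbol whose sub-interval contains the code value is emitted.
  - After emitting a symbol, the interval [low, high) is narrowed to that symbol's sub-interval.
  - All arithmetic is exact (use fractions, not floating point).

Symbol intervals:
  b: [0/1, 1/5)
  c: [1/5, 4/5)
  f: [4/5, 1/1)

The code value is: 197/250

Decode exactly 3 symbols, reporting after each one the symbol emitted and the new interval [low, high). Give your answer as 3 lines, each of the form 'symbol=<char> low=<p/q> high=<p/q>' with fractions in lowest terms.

Step 1: interval [0/1, 1/1), width = 1/1 - 0/1 = 1/1
  'b': [0/1 + 1/1*0/1, 0/1 + 1/1*1/5) = [0/1, 1/5)
  'c': [0/1 + 1/1*1/5, 0/1 + 1/1*4/5) = [1/5, 4/5) <- contains code 197/250
  'f': [0/1 + 1/1*4/5, 0/1 + 1/1*1/1) = [4/5, 1/1)
  emit 'c', narrow to [1/5, 4/5)
Step 2: interval [1/5, 4/5), width = 4/5 - 1/5 = 3/5
  'b': [1/5 + 3/5*0/1, 1/5 + 3/5*1/5) = [1/5, 8/25)
  'c': [1/5 + 3/5*1/5, 1/5 + 3/5*4/5) = [8/25, 17/25)
  'f': [1/5 + 3/5*4/5, 1/5 + 3/5*1/1) = [17/25, 4/5) <- contains code 197/250
  emit 'f', narrow to [17/25, 4/5)
Step 3: interval [17/25, 4/5), width = 4/5 - 17/25 = 3/25
  'b': [17/25 + 3/25*0/1, 17/25 + 3/25*1/5) = [17/25, 88/125)
  'c': [17/25 + 3/25*1/5, 17/25 + 3/25*4/5) = [88/125, 97/125)
  'f': [17/25 + 3/25*4/5, 17/25 + 3/25*1/1) = [97/125, 4/5) <- contains code 197/250
  emit 'f', narrow to [97/125, 4/5)

Answer: symbol=c low=1/5 high=4/5
symbol=f low=17/25 high=4/5
symbol=f low=97/125 high=4/5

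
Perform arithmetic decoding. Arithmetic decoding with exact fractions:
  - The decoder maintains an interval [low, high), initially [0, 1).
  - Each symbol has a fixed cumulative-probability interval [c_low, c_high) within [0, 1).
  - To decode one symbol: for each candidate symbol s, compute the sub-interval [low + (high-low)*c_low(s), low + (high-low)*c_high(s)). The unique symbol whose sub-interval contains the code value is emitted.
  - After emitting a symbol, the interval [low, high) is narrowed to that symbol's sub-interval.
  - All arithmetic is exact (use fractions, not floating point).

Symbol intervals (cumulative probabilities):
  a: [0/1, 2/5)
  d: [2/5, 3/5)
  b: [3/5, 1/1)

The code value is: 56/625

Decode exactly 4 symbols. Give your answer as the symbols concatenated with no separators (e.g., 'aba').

Step 1: interval [0/1, 1/1), width = 1/1 - 0/1 = 1/1
  'a': [0/1 + 1/1*0/1, 0/1 + 1/1*2/5) = [0/1, 2/5) <- contains code 56/625
  'd': [0/1 + 1/1*2/5, 0/1 + 1/1*3/5) = [2/5, 3/5)
  'b': [0/1 + 1/1*3/5, 0/1 + 1/1*1/1) = [3/5, 1/1)
  emit 'a', narrow to [0/1, 2/5)
Step 2: interval [0/1, 2/5), width = 2/5 - 0/1 = 2/5
  'a': [0/1 + 2/5*0/1, 0/1 + 2/5*2/5) = [0/1, 4/25) <- contains code 56/625
  'd': [0/1 + 2/5*2/5, 0/1 + 2/5*3/5) = [4/25, 6/25)
  'b': [0/1 + 2/5*3/5, 0/1 + 2/5*1/1) = [6/25, 2/5)
  emit 'a', narrow to [0/1, 4/25)
Step 3: interval [0/1, 4/25), width = 4/25 - 0/1 = 4/25
  'a': [0/1 + 4/25*0/1, 0/1 + 4/25*2/5) = [0/1, 8/125)
  'd': [0/1 + 4/25*2/5, 0/1 + 4/25*3/5) = [8/125, 12/125) <- contains code 56/625
  'b': [0/1 + 4/25*3/5, 0/1 + 4/25*1/1) = [12/125, 4/25)
  emit 'd', narrow to [8/125, 12/125)
Step 4: interval [8/125, 12/125), width = 12/125 - 8/125 = 4/125
  'a': [8/125 + 4/125*0/1, 8/125 + 4/125*2/5) = [8/125, 48/625)
  'd': [8/125 + 4/125*2/5, 8/125 + 4/125*3/5) = [48/625, 52/625)
  'b': [8/125 + 4/125*3/5, 8/125 + 4/125*1/1) = [52/625, 12/125) <- contains code 56/625
  emit 'b', narrow to [52/625, 12/125)

Answer: aadb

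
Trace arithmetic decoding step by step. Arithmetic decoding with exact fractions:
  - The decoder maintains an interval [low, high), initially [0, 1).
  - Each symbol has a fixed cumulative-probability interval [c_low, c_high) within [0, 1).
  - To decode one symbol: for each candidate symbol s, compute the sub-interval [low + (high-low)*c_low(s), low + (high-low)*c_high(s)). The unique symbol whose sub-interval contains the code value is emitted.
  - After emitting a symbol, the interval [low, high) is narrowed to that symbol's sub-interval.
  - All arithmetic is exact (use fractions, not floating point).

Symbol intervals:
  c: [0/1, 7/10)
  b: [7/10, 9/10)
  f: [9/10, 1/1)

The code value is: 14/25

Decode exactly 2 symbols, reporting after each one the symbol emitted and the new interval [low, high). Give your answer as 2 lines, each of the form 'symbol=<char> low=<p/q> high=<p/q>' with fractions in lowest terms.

Answer: symbol=c low=0/1 high=7/10
symbol=b low=49/100 high=63/100

Derivation:
Step 1: interval [0/1, 1/1), width = 1/1 - 0/1 = 1/1
  'c': [0/1 + 1/1*0/1, 0/1 + 1/1*7/10) = [0/1, 7/10) <- contains code 14/25
  'b': [0/1 + 1/1*7/10, 0/1 + 1/1*9/10) = [7/10, 9/10)
  'f': [0/1 + 1/1*9/10, 0/1 + 1/1*1/1) = [9/10, 1/1)
  emit 'c', narrow to [0/1, 7/10)
Step 2: interval [0/1, 7/10), width = 7/10 - 0/1 = 7/10
  'c': [0/1 + 7/10*0/1, 0/1 + 7/10*7/10) = [0/1, 49/100)
  'b': [0/1 + 7/10*7/10, 0/1 + 7/10*9/10) = [49/100, 63/100) <- contains code 14/25
  'f': [0/1 + 7/10*9/10, 0/1 + 7/10*1/1) = [63/100, 7/10)
  emit 'b', narrow to [49/100, 63/100)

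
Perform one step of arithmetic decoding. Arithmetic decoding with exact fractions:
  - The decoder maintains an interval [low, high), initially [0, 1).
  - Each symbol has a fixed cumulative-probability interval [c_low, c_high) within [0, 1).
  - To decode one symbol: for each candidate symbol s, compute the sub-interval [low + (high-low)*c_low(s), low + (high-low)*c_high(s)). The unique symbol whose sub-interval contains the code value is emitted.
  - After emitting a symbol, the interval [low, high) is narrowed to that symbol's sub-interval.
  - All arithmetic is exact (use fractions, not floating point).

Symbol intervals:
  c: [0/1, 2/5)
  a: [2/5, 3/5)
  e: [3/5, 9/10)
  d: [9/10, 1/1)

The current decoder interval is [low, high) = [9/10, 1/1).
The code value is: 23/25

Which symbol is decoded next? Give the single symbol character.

Answer: c

Derivation:
Interval width = high − low = 1/1 − 9/10 = 1/10
Scaled code = (code − low) / width = (23/25 − 9/10) / 1/10 = 1/5
  c: [0/1, 2/5) ← scaled code falls here ✓
  a: [2/5, 3/5) 
  e: [3/5, 9/10) 
  d: [9/10, 1/1) 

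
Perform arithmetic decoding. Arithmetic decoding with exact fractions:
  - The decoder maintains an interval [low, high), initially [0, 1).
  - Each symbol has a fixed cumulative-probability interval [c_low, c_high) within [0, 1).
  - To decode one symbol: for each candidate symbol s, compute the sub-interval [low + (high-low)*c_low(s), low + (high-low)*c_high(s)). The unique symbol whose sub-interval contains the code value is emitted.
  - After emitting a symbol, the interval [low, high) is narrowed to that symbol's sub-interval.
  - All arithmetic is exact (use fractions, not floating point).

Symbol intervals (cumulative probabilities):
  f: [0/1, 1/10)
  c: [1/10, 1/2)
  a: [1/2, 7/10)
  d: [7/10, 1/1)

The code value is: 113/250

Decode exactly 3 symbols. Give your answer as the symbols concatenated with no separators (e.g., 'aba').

Answer: cda

Derivation:
Step 1: interval [0/1, 1/1), width = 1/1 - 0/1 = 1/1
  'f': [0/1 + 1/1*0/1, 0/1 + 1/1*1/10) = [0/1, 1/10)
  'c': [0/1 + 1/1*1/10, 0/1 + 1/1*1/2) = [1/10, 1/2) <- contains code 113/250
  'a': [0/1 + 1/1*1/2, 0/1 + 1/1*7/10) = [1/2, 7/10)
  'd': [0/1 + 1/1*7/10, 0/1 + 1/1*1/1) = [7/10, 1/1)
  emit 'c', narrow to [1/10, 1/2)
Step 2: interval [1/10, 1/2), width = 1/2 - 1/10 = 2/5
  'f': [1/10 + 2/5*0/1, 1/10 + 2/5*1/10) = [1/10, 7/50)
  'c': [1/10 + 2/5*1/10, 1/10 + 2/5*1/2) = [7/50, 3/10)
  'a': [1/10 + 2/5*1/2, 1/10 + 2/5*7/10) = [3/10, 19/50)
  'd': [1/10 + 2/5*7/10, 1/10 + 2/5*1/1) = [19/50, 1/2) <- contains code 113/250
  emit 'd', narrow to [19/50, 1/2)
Step 3: interval [19/50, 1/2), width = 1/2 - 19/50 = 3/25
  'f': [19/50 + 3/25*0/1, 19/50 + 3/25*1/10) = [19/50, 49/125)
  'c': [19/50 + 3/25*1/10, 19/50 + 3/25*1/2) = [49/125, 11/25)
  'a': [19/50 + 3/25*1/2, 19/50 + 3/25*7/10) = [11/25, 58/125) <- contains code 113/250
  'd': [19/50 + 3/25*7/10, 19/50 + 3/25*1/1) = [58/125, 1/2)
  emit 'a', narrow to [11/25, 58/125)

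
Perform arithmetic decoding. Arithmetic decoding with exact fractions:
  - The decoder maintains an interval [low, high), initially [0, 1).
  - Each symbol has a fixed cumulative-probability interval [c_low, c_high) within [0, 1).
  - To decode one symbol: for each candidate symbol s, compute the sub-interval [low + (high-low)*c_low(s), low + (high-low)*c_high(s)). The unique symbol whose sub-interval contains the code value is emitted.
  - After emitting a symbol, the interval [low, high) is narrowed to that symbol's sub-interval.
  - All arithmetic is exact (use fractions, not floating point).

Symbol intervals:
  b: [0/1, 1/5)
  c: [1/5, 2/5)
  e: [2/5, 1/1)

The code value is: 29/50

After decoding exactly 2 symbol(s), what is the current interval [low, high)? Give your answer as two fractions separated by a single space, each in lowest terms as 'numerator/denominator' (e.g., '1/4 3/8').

Answer: 13/25 16/25

Derivation:
Step 1: interval [0/1, 1/1), width = 1/1 - 0/1 = 1/1
  'b': [0/1 + 1/1*0/1, 0/1 + 1/1*1/5) = [0/1, 1/5)
  'c': [0/1 + 1/1*1/5, 0/1 + 1/1*2/5) = [1/5, 2/5)
  'e': [0/1 + 1/1*2/5, 0/1 + 1/1*1/1) = [2/5, 1/1) <- contains code 29/50
  emit 'e', narrow to [2/5, 1/1)
Step 2: interval [2/5, 1/1), width = 1/1 - 2/5 = 3/5
  'b': [2/5 + 3/5*0/1, 2/5 + 3/5*1/5) = [2/5, 13/25)
  'c': [2/5 + 3/5*1/5, 2/5 + 3/5*2/5) = [13/25, 16/25) <- contains code 29/50
  'e': [2/5 + 3/5*2/5, 2/5 + 3/5*1/1) = [16/25, 1/1)
  emit 'c', narrow to [13/25, 16/25)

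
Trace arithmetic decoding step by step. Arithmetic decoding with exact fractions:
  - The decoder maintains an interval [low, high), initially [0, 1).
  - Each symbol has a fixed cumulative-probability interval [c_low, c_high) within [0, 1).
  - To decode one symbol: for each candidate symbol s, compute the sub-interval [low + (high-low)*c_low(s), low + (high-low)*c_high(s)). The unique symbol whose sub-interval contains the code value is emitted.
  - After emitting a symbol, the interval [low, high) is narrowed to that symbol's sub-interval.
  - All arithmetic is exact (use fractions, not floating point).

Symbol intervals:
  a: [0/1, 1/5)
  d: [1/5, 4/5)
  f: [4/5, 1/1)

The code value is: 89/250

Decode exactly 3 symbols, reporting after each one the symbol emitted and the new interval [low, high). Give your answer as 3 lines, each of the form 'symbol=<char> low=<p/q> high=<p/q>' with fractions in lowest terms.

Step 1: interval [0/1, 1/1), width = 1/1 - 0/1 = 1/1
  'a': [0/1 + 1/1*0/1, 0/1 + 1/1*1/5) = [0/1, 1/5)
  'd': [0/1 + 1/1*1/5, 0/1 + 1/1*4/5) = [1/5, 4/5) <- contains code 89/250
  'f': [0/1 + 1/1*4/5, 0/1 + 1/1*1/1) = [4/5, 1/1)
  emit 'd', narrow to [1/5, 4/5)
Step 2: interval [1/5, 4/5), width = 4/5 - 1/5 = 3/5
  'a': [1/5 + 3/5*0/1, 1/5 + 3/5*1/5) = [1/5, 8/25)
  'd': [1/5 + 3/5*1/5, 1/5 + 3/5*4/5) = [8/25, 17/25) <- contains code 89/250
  'f': [1/5 + 3/5*4/5, 1/5 + 3/5*1/1) = [17/25, 4/5)
  emit 'd', narrow to [8/25, 17/25)
Step 3: interval [8/25, 17/25), width = 17/25 - 8/25 = 9/25
  'a': [8/25 + 9/25*0/1, 8/25 + 9/25*1/5) = [8/25, 49/125) <- contains code 89/250
  'd': [8/25 + 9/25*1/5, 8/25 + 9/25*4/5) = [49/125, 76/125)
  'f': [8/25 + 9/25*4/5, 8/25 + 9/25*1/1) = [76/125, 17/25)
  emit 'a', narrow to [8/25, 49/125)

Answer: symbol=d low=1/5 high=4/5
symbol=d low=8/25 high=17/25
symbol=a low=8/25 high=49/125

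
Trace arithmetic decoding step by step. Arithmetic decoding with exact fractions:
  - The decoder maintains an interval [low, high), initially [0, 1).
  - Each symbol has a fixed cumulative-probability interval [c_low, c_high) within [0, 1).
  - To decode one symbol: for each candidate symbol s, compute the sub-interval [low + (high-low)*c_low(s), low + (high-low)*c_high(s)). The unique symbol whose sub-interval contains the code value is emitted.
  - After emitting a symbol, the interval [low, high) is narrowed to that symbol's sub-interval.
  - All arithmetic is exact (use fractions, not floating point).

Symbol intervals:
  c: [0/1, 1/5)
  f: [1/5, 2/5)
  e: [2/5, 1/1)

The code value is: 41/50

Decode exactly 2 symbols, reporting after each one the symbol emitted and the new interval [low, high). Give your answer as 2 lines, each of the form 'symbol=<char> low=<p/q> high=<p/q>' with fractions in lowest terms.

Step 1: interval [0/1, 1/1), width = 1/1 - 0/1 = 1/1
  'c': [0/1 + 1/1*0/1, 0/1 + 1/1*1/5) = [0/1, 1/5)
  'f': [0/1 + 1/1*1/5, 0/1 + 1/1*2/5) = [1/5, 2/5)
  'e': [0/1 + 1/1*2/5, 0/1 + 1/1*1/1) = [2/5, 1/1) <- contains code 41/50
  emit 'e', narrow to [2/5, 1/1)
Step 2: interval [2/5, 1/1), width = 1/1 - 2/5 = 3/5
  'c': [2/5 + 3/5*0/1, 2/5 + 3/5*1/5) = [2/5, 13/25)
  'f': [2/5 + 3/5*1/5, 2/5 + 3/5*2/5) = [13/25, 16/25)
  'e': [2/5 + 3/5*2/5, 2/5 + 3/5*1/1) = [16/25, 1/1) <- contains code 41/50
  emit 'e', narrow to [16/25, 1/1)

Answer: symbol=e low=2/5 high=1/1
symbol=e low=16/25 high=1/1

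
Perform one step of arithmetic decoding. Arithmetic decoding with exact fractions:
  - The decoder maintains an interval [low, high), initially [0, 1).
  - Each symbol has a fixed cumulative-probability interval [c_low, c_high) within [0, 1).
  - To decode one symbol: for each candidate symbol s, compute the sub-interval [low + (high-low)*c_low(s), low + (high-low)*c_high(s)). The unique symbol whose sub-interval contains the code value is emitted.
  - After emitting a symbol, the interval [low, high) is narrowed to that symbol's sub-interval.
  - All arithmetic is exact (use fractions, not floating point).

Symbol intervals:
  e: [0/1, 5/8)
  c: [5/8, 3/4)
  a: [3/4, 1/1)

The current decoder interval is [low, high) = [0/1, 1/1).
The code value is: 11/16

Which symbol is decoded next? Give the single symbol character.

Answer: c

Derivation:
Interval width = high − low = 1/1 − 0/1 = 1/1
Scaled code = (code − low) / width = (11/16 − 0/1) / 1/1 = 11/16
  e: [0/1, 5/8) 
  c: [5/8, 3/4) ← scaled code falls here ✓
  a: [3/4, 1/1) 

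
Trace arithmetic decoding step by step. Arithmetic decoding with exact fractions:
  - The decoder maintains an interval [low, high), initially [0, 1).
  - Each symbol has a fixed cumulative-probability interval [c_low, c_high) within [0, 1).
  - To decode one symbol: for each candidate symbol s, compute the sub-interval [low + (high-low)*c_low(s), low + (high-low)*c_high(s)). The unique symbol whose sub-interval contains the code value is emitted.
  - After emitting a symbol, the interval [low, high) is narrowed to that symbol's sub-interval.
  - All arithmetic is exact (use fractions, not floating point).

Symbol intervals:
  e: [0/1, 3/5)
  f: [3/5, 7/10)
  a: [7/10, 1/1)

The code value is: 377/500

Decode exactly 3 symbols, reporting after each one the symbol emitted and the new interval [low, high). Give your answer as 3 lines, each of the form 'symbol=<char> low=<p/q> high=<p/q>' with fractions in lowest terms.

Step 1: interval [0/1, 1/1), width = 1/1 - 0/1 = 1/1
  'e': [0/1 + 1/1*0/1, 0/1 + 1/1*3/5) = [0/1, 3/5)
  'f': [0/1 + 1/1*3/5, 0/1 + 1/1*7/10) = [3/5, 7/10)
  'a': [0/1 + 1/1*7/10, 0/1 + 1/1*1/1) = [7/10, 1/1) <- contains code 377/500
  emit 'a', narrow to [7/10, 1/1)
Step 2: interval [7/10, 1/1), width = 1/1 - 7/10 = 3/10
  'e': [7/10 + 3/10*0/1, 7/10 + 3/10*3/5) = [7/10, 22/25) <- contains code 377/500
  'f': [7/10 + 3/10*3/5, 7/10 + 3/10*7/10) = [22/25, 91/100)
  'a': [7/10 + 3/10*7/10, 7/10 + 3/10*1/1) = [91/100, 1/1)
  emit 'e', narrow to [7/10, 22/25)
Step 3: interval [7/10, 22/25), width = 22/25 - 7/10 = 9/50
  'e': [7/10 + 9/50*0/1, 7/10 + 9/50*3/5) = [7/10, 101/125) <- contains code 377/500
  'f': [7/10 + 9/50*3/5, 7/10 + 9/50*7/10) = [101/125, 413/500)
  'a': [7/10 + 9/50*7/10, 7/10 + 9/50*1/1) = [413/500, 22/25)
  emit 'e', narrow to [7/10, 101/125)

Answer: symbol=a low=7/10 high=1/1
symbol=e low=7/10 high=22/25
symbol=e low=7/10 high=101/125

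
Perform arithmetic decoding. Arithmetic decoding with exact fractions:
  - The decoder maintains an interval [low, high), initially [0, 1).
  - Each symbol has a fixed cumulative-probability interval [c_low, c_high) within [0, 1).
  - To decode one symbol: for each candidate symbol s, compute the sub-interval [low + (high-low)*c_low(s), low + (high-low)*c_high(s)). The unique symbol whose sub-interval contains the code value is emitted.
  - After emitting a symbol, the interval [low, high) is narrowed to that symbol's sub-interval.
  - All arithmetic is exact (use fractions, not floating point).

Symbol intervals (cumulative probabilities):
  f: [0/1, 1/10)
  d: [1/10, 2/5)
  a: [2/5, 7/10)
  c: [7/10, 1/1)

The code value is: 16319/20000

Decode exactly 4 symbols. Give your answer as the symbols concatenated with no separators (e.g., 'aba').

Step 1: interval [0/1, 1/1), width = 1/1 - 0/1 = 1/1
  'f': [0/1 + 1/1*0/1, 0/1 + 1/1*1/10) = [0/1, 1/10)
  'd': [0/1 + 1/1*1/10, 0/1 + 1/1*2/5) = [1/10, 2/5)
  'a': [0/1 + 1/1*2/5, 0/1 + 1/1*7/10) = [2/5, 7/10)
  'c': [0/1 + 1/1*7/10, 0/1 + 1/1*1/1) = [7/10, 1/1) <- contains code 16319/20000
  emit 'c', narrow to [7/10, 1/1)
Step 2: interval [7/10, 1/1), width = 1/1 - 7/10 = 3/10
  'f': [7/10 + 3/10*0/1, 7/10 + 3/10*1/10) = [7/10, 73/100)
  'd': [7/10 + 3/10*1/10, 7/10 + 3/10*2/5) = [73/100, 41/50) <- contains code 16319/20000
  'a': [7/10 + 3/10*2/5, 7/10 + 3/10*7/10) = [41/50, 91/100)
  'c': [7/10 + 3/10*7/10, 7/10 + 3/10*1/1) = [91/100, 1/1)
  emit 'd', narrow to [73/100, 41/50)
Step 3: interval [73/100, 41/50), width = 41/50 - 73/100 = 9/100
  'f': [73/100 + 9/100*0/1, 73/100 + 9/100*1/10) = [73/100, 739/1000)
  'd': [73/100 + 9/100*1/10, 73/100 + 9/100*2/5) = [739/1000, 383/500)
  'a': [73/100 + 9/100*2/5, 73/100 + 9/100*7/10) = [383/500, 793/1000)
  'c': [73/100 + 9/100*7/10, 73/100 + 9/100*1/1) = [793/1000, 41/50) <- contains code 16319/20000
  emit 'c', narrow to [793/1000, 41/50)
Step 4: interval [793/1000, 41/50), width = 41/50 - 793/1000 = 27/1000
  'f': [793/1000 + 27/1000*0/1, 793/1000 + 27/1000*1/10) = [793/1000, 7957/10000)
  'd': [793/1000 + 27/1000*1/10, 793/1000 + 27/1000*2/5) = [7957/10000, 4019/5000)
  'a': [793/1000 + 27/1000*2/5, 793/1000 + 27/1000*7/10) = [4019/5000, 8119/10000)
  'c': [793/1000 + 27/1000*7/10, 793/1000 + 27/1000*1/1) = [8119/10000, 41/50) <- contains code 16319/20000
  emit 'c', narrow to [8119/10000, 41/50)

Answer: cdcc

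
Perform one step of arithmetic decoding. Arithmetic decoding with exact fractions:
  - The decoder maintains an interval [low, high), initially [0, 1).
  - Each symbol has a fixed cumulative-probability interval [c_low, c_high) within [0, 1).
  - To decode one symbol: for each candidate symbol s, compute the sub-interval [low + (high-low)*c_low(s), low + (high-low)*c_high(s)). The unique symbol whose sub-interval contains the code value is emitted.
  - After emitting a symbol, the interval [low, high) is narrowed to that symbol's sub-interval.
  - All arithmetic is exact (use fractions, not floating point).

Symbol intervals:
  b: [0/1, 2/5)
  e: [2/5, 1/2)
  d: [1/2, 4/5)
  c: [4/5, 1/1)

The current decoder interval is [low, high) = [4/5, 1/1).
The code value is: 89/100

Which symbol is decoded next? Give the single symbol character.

Interval width = high − low = 1/1 − 4/5 = 1/5
Scaled code = (code − low) / width = (89/100 − 4/5) / 1/5 = 9/20
  b: [0/1, 2/5) 
  e: [2/5, 1/2) ← scaled code falls here ✓
  d: [1/2, 4/5) 
  c: [4/5, 1/1) 

Answer: e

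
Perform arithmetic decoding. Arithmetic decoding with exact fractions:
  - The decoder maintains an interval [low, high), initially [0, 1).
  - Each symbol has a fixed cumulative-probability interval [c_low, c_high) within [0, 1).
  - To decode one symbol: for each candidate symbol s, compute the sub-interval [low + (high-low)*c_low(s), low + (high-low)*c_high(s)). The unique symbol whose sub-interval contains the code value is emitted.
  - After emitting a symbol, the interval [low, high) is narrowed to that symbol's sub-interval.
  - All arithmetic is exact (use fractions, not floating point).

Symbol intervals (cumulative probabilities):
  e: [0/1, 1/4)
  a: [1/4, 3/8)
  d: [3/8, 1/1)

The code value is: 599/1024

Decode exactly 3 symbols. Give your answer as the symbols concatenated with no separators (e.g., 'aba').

Answer: dad

Derivation:
Step 1: interval [0/1, 1/1), width = 1/1 - 0/1 = 1/1
  'e': [0/1 + 1/1*0/1, 0/1 + 1/1*1/4) = [0/1, 1/4)
  'a': [0/1 + 1/1*1/4, 0/1 + 1/1*3/8) = [1/4, 3/8)
  'd': [0/1 + 1/1*3/8, 0/1 + 1/1*1/1) = [3/8, 1/1) <- contains code 599/1024
  emit 'd', narrow to [3/8, 1/1)
Step 2: interval [3/8, 1/1), width = 1/1 - 3/8 = 5/8
  'e': [3/8 + 5/8*0/1, 3/8 + 5/8*1/4) = [3/8, 17/32)
  'a': [3/8 + 5/8*1/4, 3/8 + 5/8*3/8) = [17/32, 39/64) <- contains code 599/1024
  'd': [3/8 + 5/8*3/8, 3/8 + 5/8*1/1) = [39/64, 1/1)
  emit 'a', narrow to [17/32, 39/64)
Step 3: interval [17/32, 39/64), width = 39/64 - 17/32 = 5/64
  'e': [17/32 + 5/64*0/1, 17/32 + 5/64*1/4) = [17/32, 141/256)
  'a': [17/32 + 5/64*1/4, 17/32 + 5/64*3/8) = [141/256, 287/512)
  'd': [17/32 + 5/64*3/8, 17/32 + 5/64*1/1) = [287/512, 39/64) <- contains code 599/1024
  emit 'd', narrow to [287/512, 39/64)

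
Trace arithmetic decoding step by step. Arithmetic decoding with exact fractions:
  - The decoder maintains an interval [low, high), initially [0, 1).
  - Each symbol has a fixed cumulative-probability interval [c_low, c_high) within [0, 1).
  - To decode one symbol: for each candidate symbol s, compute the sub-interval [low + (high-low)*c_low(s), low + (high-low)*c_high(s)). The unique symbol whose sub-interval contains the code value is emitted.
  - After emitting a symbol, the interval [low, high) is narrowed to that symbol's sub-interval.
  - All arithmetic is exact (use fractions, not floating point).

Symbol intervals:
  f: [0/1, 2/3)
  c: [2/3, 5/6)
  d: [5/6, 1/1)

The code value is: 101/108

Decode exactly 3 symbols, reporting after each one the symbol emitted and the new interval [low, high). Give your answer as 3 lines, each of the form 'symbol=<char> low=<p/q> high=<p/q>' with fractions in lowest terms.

Answer: symbol=d low=5/6 high=1/1
symbol=f low=5/6 high=17/18
symbol=d low=25/27 high=17/18

Derivation:
Step 1: interval [0/1, 1/1), width = 1/1 - 0/1 = 1/1
  'f': [0/1 + 1/1*0/1, 0/1 + 1/1*2/3) = [0/1, 2/3)
  'c': [0/1 + 1/1*2/3, 0/1 + 1/1*5/6) = [2/3, 5/6)
  'd': [0/1 + 1/1*5/6, 0/1 + 1/1*1/1) = [5/6, 1/1) <- contains code 101/108
  emit 'd', narrow to [5/6, 1/1)
Step 2: interval [5/6, 1/1), width = 1/1 - 5/6 = 1/6
  'f': [5/6 + 1/6*0/1, 5/6 + 1/6*2/3) = [5/6, 17/18) <- contains code 101/108
  'c': [5/6 + 1/6*2/3, 5/6 + 1/6*5/6) = [17/18, 35/36)
  'd': [5/6 + 1/6*5/6, 5/6 + 1/6*1/1) = [35/36, 1/1)
  emit 'f', narrow to [5/6, 17/18)
Step 3: interval [5/6, 17/18), width = 17/18 - 5/6 = 1/9
  'f': [5/6 + 1/9*0/1, 5/6 + 1/9*2/3) = [5/6, 49/54)
  'c': [5/6 + 1/9*2/3, 5/6 + 1/9*5/6) = [49/54, 25/27)
  'd': [5/6 + 1/9*5/6, 5/6 + 1/9*1/1) = [25/27, 17/18) <- contains code 101/108
  emit 'd', narrow to [25/27, 17/18)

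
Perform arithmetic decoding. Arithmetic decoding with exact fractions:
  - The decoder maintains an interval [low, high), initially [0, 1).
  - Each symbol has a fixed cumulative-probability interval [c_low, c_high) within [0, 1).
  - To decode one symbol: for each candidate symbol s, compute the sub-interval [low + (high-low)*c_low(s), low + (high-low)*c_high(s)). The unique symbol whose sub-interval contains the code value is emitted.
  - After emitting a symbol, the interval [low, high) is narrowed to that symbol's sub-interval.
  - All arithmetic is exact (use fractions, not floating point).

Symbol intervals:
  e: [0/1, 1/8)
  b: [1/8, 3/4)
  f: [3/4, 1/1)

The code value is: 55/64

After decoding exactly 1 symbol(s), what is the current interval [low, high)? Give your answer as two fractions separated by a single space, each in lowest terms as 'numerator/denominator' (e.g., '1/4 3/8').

Step 1: interval [0/1, 1/1), width = 1/1 - 0/1 = 1/1
  'e': [0/1 + 1/1*0/1, 0/1 + 1/1*1/8) = [0/1, 1/8)
  'b': [0/1 + 1/1*1/8, 0/1 + 1/1*3/4) = [1/8, 3/4)
  'f': [0/1 + 1/1*3/4, 0/1 + 1/1*1/1) = [3/4, 1/1) <- contains code 55/64
  emit 'f', narrow to [3/4, 1/1)

Answer: 3/4 1/1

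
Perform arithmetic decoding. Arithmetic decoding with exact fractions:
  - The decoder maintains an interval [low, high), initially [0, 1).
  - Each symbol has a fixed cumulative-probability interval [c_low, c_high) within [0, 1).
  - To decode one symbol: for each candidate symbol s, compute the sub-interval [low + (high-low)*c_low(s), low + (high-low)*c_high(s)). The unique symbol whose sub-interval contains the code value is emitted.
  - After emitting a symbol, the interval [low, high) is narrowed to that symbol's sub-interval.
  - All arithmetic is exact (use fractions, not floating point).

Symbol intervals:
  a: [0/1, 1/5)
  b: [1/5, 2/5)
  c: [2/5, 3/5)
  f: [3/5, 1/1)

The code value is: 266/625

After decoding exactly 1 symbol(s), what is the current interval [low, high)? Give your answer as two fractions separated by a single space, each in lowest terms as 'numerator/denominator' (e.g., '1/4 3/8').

Step 1: interval [0/1, 1/1), width = 1/1 - 0/1 = 1/1
  'a': [0/1 + 1/1*0/1, 0/1 + 1/1*1/5) = [0/1, 1/5)
  'b': [0/1 + 1/1*1/5, 0/1 + 1/1*2/5) = [1/5, 2/5)
  'c': [0/1 + 1/1*2/5, 0/1 + 1/1*3/5) = [2/5, 3/5) <- contains code 266/625
  'f': [0/1 + 1/1*3/5, 0/1 + 1/1*1/1) = [3/5, 1/1)
  emit 'c', narrow to [2/5, 3/5)

Answer: 2/5 3/5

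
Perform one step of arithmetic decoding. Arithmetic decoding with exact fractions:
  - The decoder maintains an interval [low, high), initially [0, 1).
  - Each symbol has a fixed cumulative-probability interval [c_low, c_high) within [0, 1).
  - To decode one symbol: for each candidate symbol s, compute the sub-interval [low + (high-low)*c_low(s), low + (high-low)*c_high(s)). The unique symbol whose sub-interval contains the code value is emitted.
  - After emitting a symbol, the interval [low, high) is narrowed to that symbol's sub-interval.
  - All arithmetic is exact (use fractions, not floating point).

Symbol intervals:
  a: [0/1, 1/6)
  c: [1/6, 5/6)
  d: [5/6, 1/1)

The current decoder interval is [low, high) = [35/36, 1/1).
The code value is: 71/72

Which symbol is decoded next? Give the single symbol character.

Answer: c

Derivation:
Interval width = high − low = 1/1 − 35/36 = 1/36
Scaled code = (code − low) / width = (71/72 − 35/36) / 1/36 = 1/2
  a: [0/1, 1/6) 
  c: [1/6, 5/6) ← scaled code falls here ✓
  d: [5/6, 1/1) 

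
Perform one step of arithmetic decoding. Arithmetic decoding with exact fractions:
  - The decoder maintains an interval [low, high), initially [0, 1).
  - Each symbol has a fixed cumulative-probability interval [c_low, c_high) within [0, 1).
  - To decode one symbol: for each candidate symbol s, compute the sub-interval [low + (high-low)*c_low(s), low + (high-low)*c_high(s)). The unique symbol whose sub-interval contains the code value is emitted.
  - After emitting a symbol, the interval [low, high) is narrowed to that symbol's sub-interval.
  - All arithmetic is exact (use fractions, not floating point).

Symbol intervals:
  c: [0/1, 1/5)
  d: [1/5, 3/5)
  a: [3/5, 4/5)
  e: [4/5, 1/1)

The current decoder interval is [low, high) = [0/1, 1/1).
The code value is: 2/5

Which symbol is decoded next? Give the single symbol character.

Answer: d

Derivation:
Interval width = high − low = 1/1 − 0/1 = 1/1
Scaled code = (code − low) / width = (2/5 − 0/1) / 1/1 = 2/5
  c: [0/1, 1/5) 
  d: [1/5, 3/5) ← scaled code falls here ✓
  a: [3/5, 4/5) 
  e: [4/5, 1/1) 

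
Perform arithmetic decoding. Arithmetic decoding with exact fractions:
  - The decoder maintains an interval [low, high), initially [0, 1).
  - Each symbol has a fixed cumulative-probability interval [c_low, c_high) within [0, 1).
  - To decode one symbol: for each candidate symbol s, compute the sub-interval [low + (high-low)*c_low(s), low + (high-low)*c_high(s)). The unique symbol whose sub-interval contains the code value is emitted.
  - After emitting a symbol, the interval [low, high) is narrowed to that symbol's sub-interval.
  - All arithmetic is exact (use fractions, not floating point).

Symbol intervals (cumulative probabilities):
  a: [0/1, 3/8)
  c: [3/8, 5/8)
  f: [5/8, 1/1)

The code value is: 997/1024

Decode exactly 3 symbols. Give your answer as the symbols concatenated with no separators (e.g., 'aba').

Step 1: interval [0/1, 1/1), width = 1/1 - 0/1 = 1/1
  'a': [0/1 + 1/1*0/1, 0/1 + 1/1*3/8) = [0/1, 3/8)
  'c': [0/1 + 1/1*3/8, 0/1 + 1/1*5/8) = [3/8, 5/8)
  'f': [0/1 + 1/1*5/8, 0/1 + 1/1*1/1) = [5/8, 1/1) <- contains code 997/1024
  emit 'f', narrow to [5/8, 1/1)
Step 2: interval [5/8, 1/1), width = 1/1 - 5/8 = 3/8
  'a': [5/8 + 3/8*0/1, 5/8 + 3/8*3/8) = [5/8, 49/64)
  'c': [5/8 + 3/8*3/8, 5/8 + 3/8*5/8) = [49/64, 55/64)
  'f': [5/8 + 3/8*5/8, 5/8 + 3/8*1/1) = [55/64, 1/1) <- contains code 997/1024
  emit 'f', narrow to [55/64, 1/1)
Step 3: interval [55/64, 1/1), width = 1/1 - 55/64 = 9/64
  'a': [55/64 + 9/64*0/1, 55/64 + 9/64*3/8) = [55/64, 467/512)
  'c': [55/64 + 9/64*3/8, 55/64 + 9/64*5/8) = [467/512, 485/512)
  'f': [55/64 + 9/64*5/8, 55/64 + 9/64*1/1) = [485/512, 1/1) <- contains code 997/1024
  emit 'f', narrow to [485/512, 1/1)

Answer: fff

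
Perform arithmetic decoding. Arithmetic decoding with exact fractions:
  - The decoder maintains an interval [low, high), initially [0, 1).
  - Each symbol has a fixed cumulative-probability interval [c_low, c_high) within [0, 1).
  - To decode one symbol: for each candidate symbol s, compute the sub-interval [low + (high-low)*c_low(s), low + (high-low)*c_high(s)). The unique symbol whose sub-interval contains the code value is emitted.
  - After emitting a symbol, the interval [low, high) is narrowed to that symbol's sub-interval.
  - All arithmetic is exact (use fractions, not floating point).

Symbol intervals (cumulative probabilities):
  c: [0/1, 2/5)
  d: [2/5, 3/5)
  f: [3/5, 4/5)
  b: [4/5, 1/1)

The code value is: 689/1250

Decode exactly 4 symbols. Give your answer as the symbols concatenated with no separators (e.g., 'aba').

Step 1: interval [0/1, 1/1), width = 1/1 - 0/1 = 1/1
  'c': [0/1 + 1/1*0/1, 0/1 + 1/1*2/5) = [0/1, 2/5)
  'd': [0/1 + 1/1*2/5, 0/1 + 1/1*3/5) = [2/5, 3/5) <- contains code 689/1250
  'f': [0/1 + 1/1*3/5, 0/1 + 1/1*4/5) = [3/5, 4/5)
  'b': [0/1 + 1/1*4/5, 0/1 + 1/1*1/1) = [4/5, 1/1)
  emit 'd', narrow to [2/5, 3/5)
Step 2: interval [2/5, 3/5), width = 3/5 - 2/5 = 1/5
  'c': [2/5 + 1/5*0/1, 2/5 + 1/5*2/5) = [2/5, 12/25)
  'd': [2/5 + 1/5*2/5, 2/5 + 1/5*3/5) = [12/25, 13/25)
  'f': [2/5 + 1/5*3/5, 2/5 + 1/5*4/5) = [13/25, 14/25) <- contains code 689/1250
  'b': [2/5 + 1/5*4/5, 2/5 + 1/5*1/1) = [14/25, 3/5)
  emit 'f', narrow to [13/25, 14/25)
Step 3: interval [13/25, 14/25), width = 14/25 - 13/25 = 1/25
  'c': [13/25 + 1/25*0/1, 13/25 + 1/25*2/5) = [13/25, 67/125)
  'd': [13/25 + 1/25*2/5, 13/25 + 1/25*3/5) = [67/125, 68/125)
  'f': [13/25 + 1/25*3/5, 13/25 + 1/25*4/5) = [68/125, 69/125) <- contains code 689/1250
  'b': [13/25 + 1/25*4/5, 13/25 + 1/25*1/1) = [69/125, 14/25)
  emit 'f', narrow to [68/125, 69/125)
Step 4: interval [68/125, 69/125), width = 69/125 - 68/125 = 1/125
  'c': [68/125 + 1/125*0/1, 68/125 + 1/125*2/5) = [68/125, 342/625)
  'd': [68/125 + 1/125*2/5, 68/125 + 1/125*3/5) = [342/625, 343/625)
  'f': [68/125 + 1/125*3/5, 68/125 + 1/125*4/5) = [343/625, 344/625)
  'b': [68/125 + 1/125*4/5, 68/125 + 1/125*1/1) = [344/625, 69/125) <- contains code 689/1250
  emit 'b', narrow to [344/625, 69/125)

Answer: dffb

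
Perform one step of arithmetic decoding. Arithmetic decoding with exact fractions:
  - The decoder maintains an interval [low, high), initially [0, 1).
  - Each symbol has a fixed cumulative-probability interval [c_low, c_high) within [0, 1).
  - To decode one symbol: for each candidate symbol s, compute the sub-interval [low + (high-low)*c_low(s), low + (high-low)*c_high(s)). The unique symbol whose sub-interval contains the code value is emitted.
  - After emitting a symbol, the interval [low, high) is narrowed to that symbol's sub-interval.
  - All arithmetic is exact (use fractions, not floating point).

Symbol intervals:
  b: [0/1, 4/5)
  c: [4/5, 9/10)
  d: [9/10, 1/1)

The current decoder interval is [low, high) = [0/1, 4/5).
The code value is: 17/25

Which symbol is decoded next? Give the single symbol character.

Answer: c

Derivation:
Interval width = high − low = 4/5 − 0/1 = 4/5
Scaled code = (code − low) / width = (17/25 − 0/1) / 4/5 = 17/20
  b: [0/1, 4/5) 
  c: [4/5, 9/10) ← scaled code falls here ✓
  d: [9/10, 1/1) 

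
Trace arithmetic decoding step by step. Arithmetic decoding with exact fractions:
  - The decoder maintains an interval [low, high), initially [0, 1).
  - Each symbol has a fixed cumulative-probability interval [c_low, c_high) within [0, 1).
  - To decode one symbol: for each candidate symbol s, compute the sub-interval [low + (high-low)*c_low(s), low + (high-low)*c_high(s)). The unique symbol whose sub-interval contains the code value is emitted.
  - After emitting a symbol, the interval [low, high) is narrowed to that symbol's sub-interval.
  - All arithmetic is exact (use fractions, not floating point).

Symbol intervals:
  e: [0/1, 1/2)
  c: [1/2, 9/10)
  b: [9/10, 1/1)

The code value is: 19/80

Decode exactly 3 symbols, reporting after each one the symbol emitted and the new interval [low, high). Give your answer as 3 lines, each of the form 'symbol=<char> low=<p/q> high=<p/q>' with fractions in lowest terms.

Step 1: interval [0/1, 1/1), width = 1/1 - 0/1 = 1/1
  'e': [0/1 + 1/1*0/1, 0/1 + 1/1*1/2) = [0/1, 1/2) <- contains code 19/80
  'c': [0/1 + 1/1*1/2, 0/1 + 1/1*9/10) = [1/2, 9/10)
  'b': [0/1 + 1/1*9/10, 0/1 + 1/1*1/1) = [9/10, 1/1)
  emit 'e', narrow to [0/1, 1/2)
Step 2: interval [0/1, 1/2), width = 1/2 - 0/1 = 1/2
  'e': [0/1 + 1/2*0/1, 0/1 + 1/2*1/2) = [0/1, 1/4) <- contains code 19/80
  'c': [0/1 + 1/2*1/2, 0/1 + 1/2*9/10) = [1/4, 9/20)
  'b': [0/1 + 1/2*9/10, 0/1 + 1/2*1/1) = [9/20, 1/2)
  emit 'e', narrow to [0/1, 1/4)
Step 3: interval [0/1, 1/4), width = 1/4 - 0/1 = 1/4
  'e': [0/1 + 1/4*0/1, 0/1 + 1/4*1/2) = [0/1, 1/8)
  'c': [0/1 + 1/4*1/2, 0/1 + 1/4*9/10) = [1/8, 9/40)
  'b': [0/1 + 1/4*9/10, 0/1 + 1/4*1/1) = [9/40, 1/4) <- contains code 19/80
  emit 'b', narrow to [9/40, 1/4)

Answer: symbol=e low=0/1 high=1/2
symbol=e low=0/1 high=1/4
symbol=b low=9/40 high=1/4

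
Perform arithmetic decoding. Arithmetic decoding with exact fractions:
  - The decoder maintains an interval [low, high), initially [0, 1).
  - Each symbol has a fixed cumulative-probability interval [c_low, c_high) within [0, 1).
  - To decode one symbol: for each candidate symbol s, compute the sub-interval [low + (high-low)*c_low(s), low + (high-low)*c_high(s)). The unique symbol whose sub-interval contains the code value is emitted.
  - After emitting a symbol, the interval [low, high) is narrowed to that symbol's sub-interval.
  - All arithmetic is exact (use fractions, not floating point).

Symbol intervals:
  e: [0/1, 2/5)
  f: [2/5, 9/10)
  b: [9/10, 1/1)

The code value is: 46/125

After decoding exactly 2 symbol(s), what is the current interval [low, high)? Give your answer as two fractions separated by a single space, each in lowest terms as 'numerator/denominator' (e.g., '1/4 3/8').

Answer: 9/25 2/5

Derivation:
Step 1: interval [0/1, 1/1), width = 1/1 - 0/1 = 1/1
  'e': [0/1 + 1/1*0/1, 0/1 + 1/1*2/5) = [0/1, 2/5) <- contains code 46/125
  'f': [0/1 + 1/1*2/5, 0/1 + 1/1*9/10) = [2/5, 9/10)
  'b': [0/1 + 1/1*9/10, 0/1 + 1/1*1/1) = [9/10, 1/1)
  emit 'e', narrow to [0/1, 2/5)
Step 2: interval [0/1, 2/5), width = 2/5 - 0/1 = 2/5
  'e': [0/1 + 2/5*0/1, 0/1 + 2/5*2/5) = [0/1, 4/25)
  'f': [0/1 + 2/5*2/5, 0/1 + 2/5*9/10) = [4/25, 9/25)
  'b': [0/1 + 2/5*9/10, 0/1 + 2/5*1/1) = [9/25, 2/5) <- contains code 46/125
  emit 'b', narrow to [9/25, 2/5)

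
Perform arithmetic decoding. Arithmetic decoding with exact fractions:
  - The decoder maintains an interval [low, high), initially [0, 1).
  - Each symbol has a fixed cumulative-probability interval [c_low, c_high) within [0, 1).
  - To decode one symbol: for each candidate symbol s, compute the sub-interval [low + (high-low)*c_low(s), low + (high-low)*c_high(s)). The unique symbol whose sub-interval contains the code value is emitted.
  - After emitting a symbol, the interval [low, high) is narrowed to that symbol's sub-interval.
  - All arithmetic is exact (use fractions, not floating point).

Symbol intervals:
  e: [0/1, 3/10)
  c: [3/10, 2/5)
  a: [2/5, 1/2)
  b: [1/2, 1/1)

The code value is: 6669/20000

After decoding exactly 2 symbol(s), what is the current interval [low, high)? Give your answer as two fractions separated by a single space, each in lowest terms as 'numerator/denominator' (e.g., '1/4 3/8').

Step 1: interval [0/1, 1/1), width = 1/1 - 0/1 = 1/1
  'e': [0/1 + 1/1*0/1, 0/1 + 1/1*3/10) = [0/1, 3/10)
  'c': [0/1 + 1/1*3/10, 0/1 + 1/1*2/5) = [3/10, 2/5) <- contains code 6669/20000
  'a': [0/1 + 1/1*2/5, 0/1 + 1/1*1/2) = [2/5, 1/2)
  'b': [0/1 + 1/1*1/2, 0/1 + 1/1*1/1) = [1/2, 1/1)
  emit 'c', narrow to [3/10, 2/5)
Step 2: interval [3/10, 2/5), width = 2/5 - 3/10 = 1/10
  'e': [3/10 + 1/10*0/1, 3/10 + 1/10*3/10) = [3/10, 33/100)
  'c': [3/10 + 1/10*3/10, 3/10 + 1/10*2/5) = [33/100, 17/50) <- contains code 6669/20000
  'a': [3/10 + 1/10*2/5, 3/10 + 1/10*1/2) = [17/50, 7/20)
  'b': [3/10 + 1/10*1/2, 3/10 + 1/10*1/1) = [7/20, 2/5)
  emit 'c', narrow to [33/100, 17/50)

Answer: 33/100 17/50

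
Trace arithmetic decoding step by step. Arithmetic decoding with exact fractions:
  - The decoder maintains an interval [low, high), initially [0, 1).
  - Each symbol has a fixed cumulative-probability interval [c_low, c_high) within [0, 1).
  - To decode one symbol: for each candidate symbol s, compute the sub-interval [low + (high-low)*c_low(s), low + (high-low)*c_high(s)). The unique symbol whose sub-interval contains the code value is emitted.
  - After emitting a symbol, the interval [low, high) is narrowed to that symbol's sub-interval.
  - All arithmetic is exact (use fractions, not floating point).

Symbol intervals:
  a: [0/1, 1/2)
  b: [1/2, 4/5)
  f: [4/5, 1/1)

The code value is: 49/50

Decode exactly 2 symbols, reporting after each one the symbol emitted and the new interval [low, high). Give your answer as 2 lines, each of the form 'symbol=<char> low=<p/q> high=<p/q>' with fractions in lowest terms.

Step 1: interval [0/1, 1/1), width = 1/1 - 0/1 = 1/1
  'a': [0/1 + 1/1*0/1, 0/1 + 1/1*1/2) = [0/1, 1/2)
  'b': [0/1 + 1/1*1/2, 0/1 + 1/1*4/5) = [1/2, 4/5)
  'f': [0/1 + 1/1*4/5, 0/1 + 1/1*1/1) = [4/5, 1/1) <- contains code 49/50
  emit 'f', narrow to [4/5, 1/1)
Step 2: interval [4/5, 1/1), width = 1/1 - 4/5 = 1/5
  'a': [4/5 + 1/5*0/1, 4/5 + 1/5*1/2) = [4/5, 9/10)
  'b': [4/5 + 1/5*1/2, 4/5 + 1/5*4/5) = [9/10, 24/25)
  'f': [4/5 + 1/5*4/5, 4/5 + 1/5*1/1) = [24/25, 1/1) <- contains code 49/50
  emit 'f', narrow to [24/25, 1/1)

Answer: symbol=f low=4/5 high=1/1
symbol=f low=24/25 high=1/1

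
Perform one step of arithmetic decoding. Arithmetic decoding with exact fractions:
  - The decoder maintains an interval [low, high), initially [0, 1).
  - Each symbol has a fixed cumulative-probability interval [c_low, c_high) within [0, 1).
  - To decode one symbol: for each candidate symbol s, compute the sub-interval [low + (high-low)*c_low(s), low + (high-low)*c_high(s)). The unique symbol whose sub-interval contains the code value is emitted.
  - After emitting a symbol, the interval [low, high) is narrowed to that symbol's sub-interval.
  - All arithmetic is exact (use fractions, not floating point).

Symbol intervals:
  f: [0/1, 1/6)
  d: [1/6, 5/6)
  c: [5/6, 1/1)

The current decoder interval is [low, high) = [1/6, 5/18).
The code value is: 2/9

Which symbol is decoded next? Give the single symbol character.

Interval width = high − low = 5/18 − 1/6 = 1/9
Scaled code = (code − low) / width = (2/9 − 1/6) / 1/9 = 1/2
  f: [0/1, 1/6) 
  d: [1/6, 5/6) ← scaled code falls here ✓
  c: [5/6, 1/1) 

Answer: d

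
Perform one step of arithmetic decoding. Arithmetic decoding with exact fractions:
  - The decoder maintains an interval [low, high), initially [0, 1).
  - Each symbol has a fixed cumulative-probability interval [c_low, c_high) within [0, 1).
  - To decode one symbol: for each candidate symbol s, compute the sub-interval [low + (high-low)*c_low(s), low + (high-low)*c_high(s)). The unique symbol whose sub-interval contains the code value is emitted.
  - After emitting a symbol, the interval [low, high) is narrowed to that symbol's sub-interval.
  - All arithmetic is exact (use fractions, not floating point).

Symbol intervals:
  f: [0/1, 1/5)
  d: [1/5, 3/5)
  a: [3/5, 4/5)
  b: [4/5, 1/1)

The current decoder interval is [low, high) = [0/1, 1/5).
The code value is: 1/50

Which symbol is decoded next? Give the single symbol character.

Answer: f

Derivation:
Interval width = high − low = 1/5 − 0/1 = 1/5
Scaled code = (code − low) / width = (1/50 − 0/1) / 1/5 = 1/10
  f: [0/1, 1/5) ← scaled code falls here ✓
  d: [1/5, 3/5) 
  a: [3/5, 4/5) 
  b: [4/5, 1/1) 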